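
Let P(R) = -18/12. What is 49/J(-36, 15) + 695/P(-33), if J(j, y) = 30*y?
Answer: -208451/450 ≈ -463.22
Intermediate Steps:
P(R) = -3/2 (P(R) = -18*1/12 = -3/2)
49/J(-36, 15) + 695/P(-33) = 49/((30*15)) + 695/(-3/2) = 49/450 + 695*(-⅔) = 49*(1/450) - 1390/3 = 49/450 - 1390/3 = -208451/450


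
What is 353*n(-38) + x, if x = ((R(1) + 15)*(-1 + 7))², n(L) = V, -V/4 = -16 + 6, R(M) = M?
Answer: 23336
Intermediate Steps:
V = 40 (V = -4*(-16 + 6) = -4*(-10) = 40)
n(L) = 40
x = 9216 (x = ((1 + 15)*(-1 + 7))² = (16*6)² = 96² = 9216)
353*n(-38) + x = 353*40 + 9216 = 14120 + 9216 = 23336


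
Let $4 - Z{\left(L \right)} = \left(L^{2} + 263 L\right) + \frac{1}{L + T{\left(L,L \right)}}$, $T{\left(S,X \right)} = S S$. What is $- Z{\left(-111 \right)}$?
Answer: $- \frac{206055959}{12210} \approx -16876.0$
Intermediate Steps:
$T{\left(S,X \right)} = S^{2}$
$Z{\left(L \right)} = 4 - L^{2} - \frac{1}{L + L^{2}} - 263 L$ ($Z{\left(L \right)} = 4 - \left(\left(L^{2} + 263 L\right) + \frac{1}{L + L^{2}}\right) = 4 - \left(L^{2} + \frac{1}{L + L^{2}} + 263 L\right) = 4 - L^{2} - \frac{1}{L + L^{2}} - 263 L$)
$- Z{\left(-111 \right)} = - \frac{-1 - \left(-111\right)^{4} - 264 \left(-111\right)^{3} - 259 \left(-111\right)^{2} + 4 \left(-111\right)}{\left(-111\right) \left(1 - 111\right)} = - \frac{\left(-1\right) \left(-1 - 151807041 - -361054584 - 3191139 - 444\right)}{111 \left(-110\right)} = - \frac{\left(-1\right) \left(-1\right) \left(-1 - 151807041 + 361054584 - 3191139 - 444\right)}{111 \cdot 110} = - \frac{\left(-1\right) \left(-1\right) 206055959}{111 \cdot 110} = \left(-1\right) \frac{206055959}{12210} = - \frac{206055959}{12210}$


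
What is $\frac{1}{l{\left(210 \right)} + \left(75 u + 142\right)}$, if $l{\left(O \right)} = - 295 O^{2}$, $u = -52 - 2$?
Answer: $- \frac{1}{13013408} \approx -7.6844 \cdot 10^{-8}$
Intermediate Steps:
$u = -54$ ($u = -52 - 2 = -54$)
$\frac{1}{l{\left(210 \right)} + \left(75 u + 142\right)} = \frac{1}{- 295 \cdot 210^{2} + \left(75 \left(-54\right) + 142\right)} = \frac{1}{\left(-295\right) 44100 + \left(-4050 + 142\right)} = \frac{1}{-13009500 - 3908} = \frac{1}{-13013408} = - \frac{1}{13013408}$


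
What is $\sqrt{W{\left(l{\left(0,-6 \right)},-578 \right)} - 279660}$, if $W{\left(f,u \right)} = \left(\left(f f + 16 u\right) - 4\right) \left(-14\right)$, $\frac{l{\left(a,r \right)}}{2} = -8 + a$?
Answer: $2 i \sqrt{38429} \approx 392.07 i$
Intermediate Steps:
$l{\left(a,r \right)} = -16 + 2 a$ ($l{\left(a,r \right)} = 2 \left(-8 + a\right) = -16 + 2 a$)
$W{\left(f,u \right)} = 56 - 224 u - 14 f^{2}$ ($W{\left(f,u \right)} = \left(\left(f^{2} + 16 u\right) - 4\right) \left(-14\right) = \left(-4 + f^{2} + 16 u\right) \left(-14\right) = 56 - 224 u - 14 f^{2}$)
$\sqrt{W{\left(l{\left(0,-6 \right)},-578 \right)} - 279660} = \sqrt{\left(56 - -129472 - 14 \left(-16 + 2 \cdot 0\right)^{2}\right) - 279660} = \sqrt{\left(56 + 129472 - 14 \left(-16 + 0\right)^{2}\right) - 279660} = \sqrt{\left(56 + 129472 - 14 \left(-16\right)^{2}\right) - 279660} = \sqrt{\left(56 + 129472 - 3584\right) - 279660} = \sqrt{125944 - 279660} = \sqrt{-153716} = 2 i \sqrt{38429}$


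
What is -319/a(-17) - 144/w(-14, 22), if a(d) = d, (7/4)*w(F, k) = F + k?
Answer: -433/34 ≈ -12.735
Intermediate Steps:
w(F, k) = 4*F/7 + 4*k/7 (w(F, k) = 4*(F + k)/7 = 4*F/7 + 4*k/7)
-319/a(-17) - 144/w(-14, 22) = -319/(-17) - 144/((4/7)*(-14) + (4/7)*22) = -319*(-1/17) - 144/(-8 + 88/7) = 319/17 - 144/32/7 = 319/17 - 144*7/32 = 319/17 - 63/2 = -433/34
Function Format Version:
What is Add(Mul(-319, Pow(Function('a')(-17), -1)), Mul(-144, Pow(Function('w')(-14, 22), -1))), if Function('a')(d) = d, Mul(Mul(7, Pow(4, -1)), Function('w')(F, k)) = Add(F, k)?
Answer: Rational(-433, 34) ≈ -12.735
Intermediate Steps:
Function('w')(F, k) = Add(Mul(Rational(4, 7), F), Mul(Rational(4, 7), k)) (Function('w')(F, k) = Mul(Rational(4, 7), Add(F, k)) = Add(Mul(Rational(4, 7), F), Mul(Rational(4, 7), k)))
Add(Mul(-319, Pow(Function('a')(-17), -1)), Mul(-144, Pow(Function('w')(-14, 22), -1))) = Add(Mul(-319, Pow(-17, -1)), Mul(-144, Pow(Add(Mul(Rational(4, 7), -14), Mul(Rational(4, 7), 22)), -1))) = Add(Mul(-319, Rational(-1, 17)), Mul(-144, Pow(Add(-8, Rational(88, 7)), -1))) = Add(Rational(319, 17), Mul(-144, Pow(Rational(32, 7), -1))) = Add(Rational(319, 17), Mul(-144, Rational(7, 32))) = Add(Rational(319, 17), Rational(-63, 2)) = Rational(-433, 34)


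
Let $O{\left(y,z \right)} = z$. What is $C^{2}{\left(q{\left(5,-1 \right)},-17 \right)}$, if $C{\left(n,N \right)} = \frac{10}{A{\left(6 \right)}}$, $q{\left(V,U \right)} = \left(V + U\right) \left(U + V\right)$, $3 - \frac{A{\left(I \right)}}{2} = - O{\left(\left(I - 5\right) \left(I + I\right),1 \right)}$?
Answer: $\frac{25}{16} \approx 1.5625$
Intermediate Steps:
$A{\left(I \right)} = 8$ ($A{\left(I \right)} = 6 - 2 \left(\left(-1\right) 1\right) = 6 - -2 = 6 + 2 = 8$)
$q{\left(V,U \right)} = \left(U + V\right)^{2}$ ($q{\left(V,U \right)} = \left(U + V\right) \left(U + V\right) = \left(U + V\right)^{2}$)
$C{\left(n,N \right)} = \frac{5}{4}$ ($C{\left(n,N \right)} = \frac{10}{8} = 10 \cdot \frac{1}{8} = \frac{5}{4}$)
$C^{2}{\left(q{\left(5,-1 \right)},-17 \right)} = \left(\frac{5}{4}\right)^{2} = \frac{25}{16}$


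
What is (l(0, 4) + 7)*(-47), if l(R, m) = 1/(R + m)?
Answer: -1363/4 ≈ -340.75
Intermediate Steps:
(l(0, 4) + 7)*(-47) = (1/(0 + 4) + 7)*(-47) = (1/4 + 7)*(-47) = (29/4)*(-47) = -1363/4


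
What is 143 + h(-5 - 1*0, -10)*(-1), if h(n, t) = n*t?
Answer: 93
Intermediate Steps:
143 + h(-5 - 1*0, -10)*(-1) = 143 + ((-5 - 1*0)*(-10))*(-1) = 143 + ((-5 + 0)*(-10))*(-1) = 143 - 5*(-10)*(-1) = 143 + 50*(-1) = 143 - 50 = 93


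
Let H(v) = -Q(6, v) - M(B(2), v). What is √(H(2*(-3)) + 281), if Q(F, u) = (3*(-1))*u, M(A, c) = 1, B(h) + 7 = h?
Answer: √262 ≈ 16.186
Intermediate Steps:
B(h) = -7 + h
Q(F, u) = -3*u
H(v) = -1 + 3*v (H(v) = -(-3)*v - 1*1 = 3*v - 1 = -1 + 3*v)
√(H(2*(-3)) + 281) = √((-1 + 3*(2*(-3))) + 281) = √((-1 + 3*(-6)) + 281) = √((-1 - 18) + 281) = √(-19 + 281) = √262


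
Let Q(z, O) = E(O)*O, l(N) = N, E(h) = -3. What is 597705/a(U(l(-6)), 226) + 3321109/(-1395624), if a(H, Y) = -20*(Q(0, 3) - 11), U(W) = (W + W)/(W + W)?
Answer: 20821074983/13956240 ≈ 1491.9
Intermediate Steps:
Q(z, O) = -3*O
U(W) = 1 (U(W) = (2*W)/((2*W)) = (2*W)*(1/(2*W)) = 1)
a(H, Y) = 400 (a(H, Y) = -20*(-3*3 - 11) = -20*(-9 - 11) = -20*(-20) = 400)
597705/a(U(l(-6)), 226) + 3321109/(-1395624) = 597705/400 + 3321109/(-1395624) = 597705*(1/400) + 3321109*(-1/1395624) = 119541/80 - 3321109/1395624 = 20821074983/13956240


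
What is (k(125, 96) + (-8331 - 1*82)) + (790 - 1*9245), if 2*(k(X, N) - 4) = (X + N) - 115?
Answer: -16811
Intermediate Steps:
k(X, N) = -107/2 + N/2 + X/2 (k(X, N) = 4 + ((X + N) - 115)/2 = 4 + ((N + X) - 115)/2 = 4 + (-115 + N + X)/2 = 4 + (-115/2 + N/2 + X/2) = -107/2 + N/2 + X/2)
(k(125, 96) + (-8331 - 1*82)) + (790 - 1*9245) = ((-107/2 + (½)*96 + (½)*125) + (-8331 - 1*82)) + (790 - 1*9245) = ((-107/2 + 48 + 125/2) + (-8331 - 82)) + (790 - 9245) = (57 - 8413) - 8455 = -8356 - 8455 = -16811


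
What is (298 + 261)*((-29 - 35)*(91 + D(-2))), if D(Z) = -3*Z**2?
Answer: -2826304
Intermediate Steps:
(298 + 261)*((-29 - 35)*(91 + D(-2))) = (298 + 261)*((-29 - 35)*(91 - 3*(-2)**2)) = 559*(-64*(91 - 3*4)) = 559*(-64*(91 - 12)) = 559*(-64*79) = 559*(-5056) = -2826304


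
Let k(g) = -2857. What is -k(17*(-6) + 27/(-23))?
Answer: 2857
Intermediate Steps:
-k(17*(-6) + 27/(-23)) = -1*(-2857) = 2857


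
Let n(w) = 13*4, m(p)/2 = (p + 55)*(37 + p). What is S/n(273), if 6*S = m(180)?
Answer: 50995/156 ≈ 326.89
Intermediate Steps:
m(p) = 2*(37 + p)*(55 + p) (m(p) = 2*((p + 55)*(37 + p)) = 2*((55 + p)*(37 + p)) = 2*((37 + p)*(55 + p)) = 2*(37 + p)*(55 + p))
S = 50995/3 (S = (4070 + 2*180**2 + 184*180)/6 = (4070 + 2*32400 + 33120)/6 = (4070 + 64800 + 33120)/6 = (1/6)*101990 = 50995/3 ≈ 16998.)
n(w) = 52
S/n(273) = (50995/3)/52 = (50995/3)*(1/52) = 50995/156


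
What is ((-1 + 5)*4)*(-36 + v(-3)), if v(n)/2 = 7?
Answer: -352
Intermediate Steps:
v(n) = 14 (v(n) = 2*7 = 14)
((-1 + 5)*4)*(-36 + v(-3)) = ((-1 + 5)*4)*(-36 + 14) = (4*4)*(-22) = 16*(-22) = -352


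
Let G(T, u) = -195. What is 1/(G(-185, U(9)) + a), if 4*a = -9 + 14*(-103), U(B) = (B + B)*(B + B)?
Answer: -4/2231 ≈ -0.0017929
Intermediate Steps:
U(B) = 4*B**2 (U(B) = (2*B)*(2*B) = 4*B**2)
a = -1451/4 (a = (-9 + 14*(-103))/4 = (-9 - 1442)/4 = (1/4)*(-1451) = -1451/4 ≈ -362.75)
1/(G(-185, U(9)) + a) = 1/(-195 - 1451/4) = 1/(-2231/4) = -4/2231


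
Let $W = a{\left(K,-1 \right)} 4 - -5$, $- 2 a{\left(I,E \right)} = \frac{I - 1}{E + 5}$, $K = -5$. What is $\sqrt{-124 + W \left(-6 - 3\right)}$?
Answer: $14 i \approx 14.0 i$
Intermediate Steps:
$a{\left(I,E \right)} = - \frac{-1 + I}{2 \left(5 + E\right)}$ ($a{\left(I,E \right)} = - \frac{\left(I - 1\right) \frac{1}{E + 5}}{2} = - \frac{\left(-1 + I\right) \frac{1}{5 + E}}{2} = - \frac{\frac{1}{5 + E} \left(-1 + I\right)}{2} = - \frac{-1 + I}{2 \left(5 + E\right)}$)
$W = 8$ ($W = \frac{1 - -5}{2 \left(5 - 1\right)} 4 - -5 = \frac{1 + 5}{2 \cdot 4} \cdot 4 + 5 = \frac{1}{2} \cdot \frac{1}{4} \cdot 6 \cdot 4 + 5 = \frac{3}{4} \cdot 4 + 5 = 3 + 5 = 8$)
$\sqrt{-124 + W \left(-6 - 3\right)} = \sqrt{-124 + 8 \left(-6 - 3\right)} = \sqrt{-124 + 8 \left(-9\right)} = \sqrt{-124 - 72} = \sqrt{-196} = 14 i$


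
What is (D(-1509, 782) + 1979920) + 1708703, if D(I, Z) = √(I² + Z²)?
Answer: 3688623 + √2888605 ≈ 3.6903e+6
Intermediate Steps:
(D(-1509, 782) + 1979920) + 1708703 = (√((-1509)² + 782²) + 1979920) + 1708703 = (√(2277081 + 611524) + 1979920) + 1708703 = (√2888605 + 1979920) + 1708703 = (1979920 + √2888605) + 1708703 = 3688623 + √2888605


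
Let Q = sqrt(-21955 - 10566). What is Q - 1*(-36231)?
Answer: 36231 + I*sqrt(32521) ≈ 36231.0 + 180.34*I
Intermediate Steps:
Q = I*sqrt(32521) (Q = sqrt(-32521) = I*sqrt(32521) ≈ 180.34*I)
Q - 1*(-36231) = I*sqrt(32521) - 1*(-36231) = I*sqrt(32521) + 36231 = 36231 + I*sqrt(32521)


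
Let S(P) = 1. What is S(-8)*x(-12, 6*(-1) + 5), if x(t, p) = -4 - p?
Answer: -3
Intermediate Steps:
S(-8)*x(-12, 6*(-1) + 5) = 1*(-4 - (6*(-1) + 5)) = 1*(-4 - (-6 + 5)) = 1*(-4 - 1*(-1)) = 1*(-4 + 1) = 1*(-3) = -3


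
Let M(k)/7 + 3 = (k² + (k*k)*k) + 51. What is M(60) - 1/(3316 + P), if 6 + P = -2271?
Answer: 1597499903/1039 ≈ 1.5375e+6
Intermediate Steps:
P = -2277 (P = -6 - 2271 = -2277)
M(k) = 336 + 7*k² + 7*k³ (M(k) = -21 + 7*((k² + (k*k)*k) + 51) = -21 + 7*((k² + k²*k) + 51) = -21 + 7*((k² + k³) + 51) = -21 + 7*(51 + k² + k³) = -21 + (357 + 7*k² + 7*k³) = 336 + 7*k² + 7*k³)
M(60) - 1/(3316 + P) = (336 + 7*60² + 7*60³) - 1/(3316 - 2277) = (336 + 7*3600 + 7*216000) - 1/1039 = (336 + 25200 + 1512000) - 1*1/1039 = 1537536 - 1/1039 = 1597499903/1039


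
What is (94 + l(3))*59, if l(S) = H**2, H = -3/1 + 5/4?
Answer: 91627/16 ≈ 5726.7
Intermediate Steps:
H = -7/4 (H = -3*1 + 5*(1/4) = -3 + 5/4 = -7/4 ≈ -1.7500)
l(S) = 49/16 (l(S) = (-7/4)**2 = 49/16)
(94 + l(3))*59 = (94 + 49/16)*59 = (1553/16)*59 = 91627/16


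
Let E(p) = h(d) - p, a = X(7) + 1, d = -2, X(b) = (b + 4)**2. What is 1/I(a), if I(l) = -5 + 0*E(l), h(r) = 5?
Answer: -1/5 ≈ -0.20000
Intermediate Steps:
X(b) = (4 + b)**2
a = 122 (a = (4 + 7)**2 + 1 = 11**2 + 1 = 121 + 1 = 122)
E(p) = 5 - p
I(l) = -5 (I(l) = -5 + 0*(5 - l) = -5 + 0 = -5)
1/I(a) = 1/(-5) = -1/5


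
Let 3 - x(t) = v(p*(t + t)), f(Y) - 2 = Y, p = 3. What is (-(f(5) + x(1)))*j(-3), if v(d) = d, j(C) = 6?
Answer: -24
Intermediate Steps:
f(Y) = 2 + Y
x(t) = 3 - 6*t (x(t) = 3 - 3*(t + t) = 3 - 3*2*t = 3 - 6*t)
(-(f(5) + x(1)))*j(-3) = -((2 + 5) + (3 - 6*1))*6 = -(7 + (3 - 6))*6 = -(7 - 3)*6 = -4*6 = -24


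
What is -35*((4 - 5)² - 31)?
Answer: 1050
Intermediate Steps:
-35*((4 - 5)² - 31) = -35*((-1)² - 31) = -35*(1 - 31) = -35*(-30) = 1050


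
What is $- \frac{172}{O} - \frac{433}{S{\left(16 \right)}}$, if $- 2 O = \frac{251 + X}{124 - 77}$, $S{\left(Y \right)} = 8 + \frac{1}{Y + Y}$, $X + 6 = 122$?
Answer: $- \frac{929976}{94319} \approx -9.8599$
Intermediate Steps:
$X = 116$ ($X = -6 + 122 = 116$)
$S{\left(Y \right)} = 8 + \frac{1}{2 Y}$
$O = - \frac{367}{94}$ ($O = - \frac{\left(251 + 116\right) \frac{1}{124 - 77}}{2} = - \frac{367 \cdot \frac{1}{47}}{2} = \left(- \frac{1}{2}\right) \frac{367}{47} = - \frac{367}{94} \approx -3.9043$)
$- \frac{172}{O} - \frac{433}{S{\left(16 \right)}} = - \frac{172}{- \frac{367}{94}} - \frac{433}{8 + \frac{1}{2 \cdot 16}} = \left(-172\right) \left(- \frac{94}{367}\right) - \frac{433}{8 + \frac{1}{2} \cdot \frac{1}{16}} = \frac{16168}{367} - \frac{433}{8 + \frac{1}{32}} = \frac{16168}{367} - \frac{433}{\frac{257}{32}} = \frac{16168}{367} - \frac{13856}{257} = - \frac{929976}{94319}$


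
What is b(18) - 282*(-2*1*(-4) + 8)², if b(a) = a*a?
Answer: -71868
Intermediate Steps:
b(a) = a²
b(18) - 282*(-2*1*(-4) + 8)² = 18² - 282*(-2*1*(-4) + 8)² = 324 - 282*(-2*(-4) + 8)² = 324 - 282*(8 + 8)² = 324 - 282*16² = 324 - 282*256 = 324 - 72192 = -71868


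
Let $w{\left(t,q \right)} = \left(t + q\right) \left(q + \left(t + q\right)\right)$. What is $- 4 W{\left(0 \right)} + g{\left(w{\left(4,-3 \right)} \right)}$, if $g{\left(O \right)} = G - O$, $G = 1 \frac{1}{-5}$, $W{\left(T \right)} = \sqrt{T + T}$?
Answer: $\frac{9}{5} \approx 1.8$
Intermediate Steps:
$W{\left(T \right)} = \sqrt{2} \sqrt{T}$ ($W{\left(T \right)} = \sqrt{2 T} = \sqrt{2} \sqrt{T}$)
$G = - \frac{1}{5}$ ($G = 1 \left(- \frac{1}{5}\right) = - \frac{1}{5} \approx -0.2$)
$w{\left(t,q \right)} = \left(q + t\right) \left(t + 2 q\right)$ ($w{\left(t,q \right)} = \left(q + t\right) \left(q + \left(q + t\right)\right) = \left(q + t\right) \left(t + 2 q\right)$)
$g{\left(O \right)} = - \frac{1}{5} - O$
$- 4 W{\left(0 \right)} + g{\left(w{\left(4,-3 \right)} \right)} = - 4 \sqrt{2} \sqrt{0} - \left(\frac{81}{5} + 18 + 3 \left(-3\right) 4\right) = - 4 \sqrt{2} \cdot 0 - \left(- \frac{99}{5} + 18\right) = \left(-4\right) 0 - - \frac{9}{5} = 0 - - \frac{9}{5} = 0 + \left(- \frac{1}{5} + 2\right) = 0 + \frac{9}{5} = \frac{9}{5}$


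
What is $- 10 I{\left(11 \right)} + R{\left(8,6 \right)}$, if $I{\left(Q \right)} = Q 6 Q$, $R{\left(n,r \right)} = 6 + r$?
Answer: $-7248$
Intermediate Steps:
$I{\left(Q \right)} = 6 Q^{2}$ ($I{\left(Q \right)} = 6 Q Q = 6 Q^{2}$)
$- 10 I{\left(11 \right)} + R{\left(8,6 \right)} = - 10 \cdot 6 \cdot 11^{2} + \left(6 + 6\right) = - 10 \cdot 6 \cdot 121 + 12 = \left(-10\right) 726 + 12 = -7260 + 12 = -7248$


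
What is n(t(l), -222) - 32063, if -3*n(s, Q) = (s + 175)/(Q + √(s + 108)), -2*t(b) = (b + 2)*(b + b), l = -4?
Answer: -20391901/636 ≈ -32063.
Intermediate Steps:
t(b) = -b*(2 + b) (t(b) = -(b + 2)*(b + b)/2 = -(2 + b)*2*b/2 = -b*(2 + b))
n(s, Q) = -(175 + s)/(3*(Q + √(108 + s))) (n(s, Q) = -(s + 175)/(3*(Q + √(s + 108))) = -(175 + s)/(3*(Q + √(108 + s))))
n(t(l), -222) - 32063 = (-175 - (-1)*(-4)*(2 - 4))/(3*(-222 + √(108 - 1*(-4)*(2 - 4)))) - 32063 = (-175 - (-1)*(-4)*(-2))/(3*(-222 + √(108 - 1*(-4)*(-2)))) - 32063 = (-175 - 1*(-8))/(3*(-222 + √(108 - 8))) - 32063 = (-175 + 8)/(3*(-222 + √100)) - 32063 = (⅓)*(-167)/(-222 + 10) - 32063 = (⅓)*(-167)/(-212) - 32063 = (⅓)*(-1/212)*(-167) - 32063 = 167/636 - 32063 = -20391901/636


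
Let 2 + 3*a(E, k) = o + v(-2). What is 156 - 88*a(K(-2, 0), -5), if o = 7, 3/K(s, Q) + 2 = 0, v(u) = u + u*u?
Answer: -148/3 ≈ -49.333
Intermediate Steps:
v(u) = u + u²
K(s, Q) = -3/2 (K(s, Q) = 3/(-2 + 0) = 3/(-2) = 3*(-½) = -3/2)
a(E, k) = 7/3 (a(E, k) = -⅔ + (7 - 2*(1 - 2))/3 = -⅔ + (7 - 2*(-1))/3 = -⅔ + (7 + 2)/3 = -⅔ + (⅓)*9 = -⅔ + 3 = 7/3)
156 - 88*a(K(-2, 0), -5) = 156 - 88*7/3 = 156 - 616/3 = -148/3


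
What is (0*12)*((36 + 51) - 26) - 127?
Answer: -127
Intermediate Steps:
(0*12)*((36 + 51) - 26) - 127 = 0*(87 - 26) - 127 = 0*61 - 127 = 0 - 127 = -127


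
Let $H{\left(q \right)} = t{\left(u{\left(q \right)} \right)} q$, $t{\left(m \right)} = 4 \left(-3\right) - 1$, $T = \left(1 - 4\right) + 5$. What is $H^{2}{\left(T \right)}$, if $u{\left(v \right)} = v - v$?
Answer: $676$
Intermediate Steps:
$u{\left(v \right)} = 0$
$T = 2$ ($T = -3 + 5 = 2$)
$t{\left(m \right)} = -13$ ($t{\left(m \right)} = -12 - 1 = -13$)
$H{\left(q \right)} = - 13 q$
$H^{2}{\left(T \right)} = \left(\left(-13\right) 2\right)^{2} = \left(-26\right)^{2} = 676$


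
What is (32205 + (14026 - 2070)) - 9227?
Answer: 34934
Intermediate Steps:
(32205 + (14026 - 2070)) - 9227 = (32205 + 11956) - 9227 = 44161 - 9227 = 34934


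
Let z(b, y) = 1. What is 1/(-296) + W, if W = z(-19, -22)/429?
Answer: -133/126984 ≈ -0.0010474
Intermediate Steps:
W = 1/429 ≈ 0.0023310
1/(-296) + W = 1/(-296) + 1/429 = -1/296 + 1/429 = -133/126984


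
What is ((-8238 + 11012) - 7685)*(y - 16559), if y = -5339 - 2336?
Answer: 119013174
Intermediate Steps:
y = -7675
((-8238 + 11012) - 7685)*(y - 16559) = ((-8238 + 11012) - 7685)*(-7675 - 16559) = (2774 - 7685)*(-24234) = -4911*(-24234) = 119013174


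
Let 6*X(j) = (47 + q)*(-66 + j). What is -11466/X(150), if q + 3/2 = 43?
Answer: -546/59 ≈ -9.2542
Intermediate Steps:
q = 83/2 (q = -3/2 + 43 = 83/2 ≈ 41.500)
X(j) = -1947/2 + 59*j/4 (X(j) = ((47 + 83/2)*(-66 + j))/6 = (177*(-66 + j)/2)/6 = (-5841 + 177*j/2)/6 = -1947/2 + 59*j/4)
-11466/X(150) = -11466/(-1947/2 + (59/4)*150) = -11466/(-1947/2 + 4425/2) = -11466/1239 = -11466*1/1239 = -546/59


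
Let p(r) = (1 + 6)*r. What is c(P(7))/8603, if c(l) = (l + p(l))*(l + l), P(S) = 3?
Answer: 144/8603 ≈ 0.016738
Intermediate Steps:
p(r) = 7*r
c(l) = 16*l² (c(l) = (l + 7*l)*(l + l) = (8*l)*(2*l) = 16*l²)
c(P(7))/8603 = (16*3²)/8603 = (16*9)*(1/8603) = 144*(1/8603) = 144/8603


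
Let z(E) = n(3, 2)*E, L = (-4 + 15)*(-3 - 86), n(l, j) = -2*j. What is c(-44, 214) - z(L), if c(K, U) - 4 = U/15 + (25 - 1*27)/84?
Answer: -272843/70 ≈ -3897.8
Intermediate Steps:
c(K, U) = 167/42 + U/15 (c(K, U) = 4 + (U/15 + (25 - 1*27)/84) = 4 + (U*(1/15) + (25 - 27)*(1/84)) = 4 + (U/15 - 2*1/84) = 4 + (U/15 - 1/42) = 4 + (-1/42 + U/15) = 167/42 + U/15)
L = -979 (L = 11*(-89) = -979)
z(E) = -4*E (z(E) = (-2*2)*E = -4*E)
c(-44, 214) - z(L) = (167/42 + (1/15)*214) - (-4)*(-979) = (167/42 + 214/15) - 1*3916 = 1277/70 - 3916 = -272843/70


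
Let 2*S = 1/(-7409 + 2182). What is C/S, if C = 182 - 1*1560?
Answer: 14405612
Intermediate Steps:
S = -1/10454 (S = 1/(2*(-7409 + 2182)) = (½)/(-5227) = (½)*(-1/5227) = -1/10454 ≈ -9.5657e-5)
C = -1378 (C = 182 - 1560 = -1378)
C/S = -1378/(-1/10454) = -1378*(-10454) = 14405612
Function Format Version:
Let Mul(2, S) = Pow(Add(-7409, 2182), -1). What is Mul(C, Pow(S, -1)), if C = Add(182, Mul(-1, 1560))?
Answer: 14405612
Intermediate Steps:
S = Rational(-1, 10454) (S = Mul(Rational(1, 2), Pow(Add(-7409, 2182), -1)) = Mul(Rational(1, 2), Pow(-5227, -1)) = Mul(Rational(1, 2), Rational(-1, 5227)) = Rational(-1, 10454) ≈ -9.5657e-5)
C = -1378 (C = Add(182, -1560) = -1378)
Mul(C, Pow(S, -1)) = Mul(-1378, Pow(Rational(-1, 10454), -1)) = Mul(-1378, -10454) = 14405612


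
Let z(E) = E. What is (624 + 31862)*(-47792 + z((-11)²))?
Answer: -1548640106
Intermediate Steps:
(624 + 31862)*(-47792 + z((-11)²)) = (624 + 31862)*(-47792 + (-11)²) = 32486*(-47792 + 121) = 32486*(-47671) = -1548640106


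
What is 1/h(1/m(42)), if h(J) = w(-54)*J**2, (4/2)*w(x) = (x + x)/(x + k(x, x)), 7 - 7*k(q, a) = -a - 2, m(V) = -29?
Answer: 39527/42 ≈ 941.12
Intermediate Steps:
k(q, a) = 9/7 + a/7 (k(q, a) = 1 - (-a - 2)/7 = 1 - (-2 - a)/7 = 1 + (2/7 + a/7) = 9/7 + a/7)
w(x) = x/(9/7 + 8*x/7) (w(x) = ((x + x)/(x + (9/7 + x/7)))/2 = ((2*x)/(9/7 + 8*x/7))/2 = (2*x/(9/7 + 8*x/7))/2 = x/(9/7 + 8*x/7))
h(J) = 42*J**2/47 (h(J) = (7*(-54)/(9 + 8*(-54)))*J**2 = (7*(-54)/(9 - 432))*J**2 = (7*(-54)/(-423))*J**2 = (7*(-54)*(-1/423))*J**2 = 42*J**2/47)
1/h(1/m(42)) = 1/(42*(1/(-29))**2/47) = 1/(42*(-1/29)**2/47) = 1/((42/47)*(1/841)) = 1/(42/39527) = 39527/42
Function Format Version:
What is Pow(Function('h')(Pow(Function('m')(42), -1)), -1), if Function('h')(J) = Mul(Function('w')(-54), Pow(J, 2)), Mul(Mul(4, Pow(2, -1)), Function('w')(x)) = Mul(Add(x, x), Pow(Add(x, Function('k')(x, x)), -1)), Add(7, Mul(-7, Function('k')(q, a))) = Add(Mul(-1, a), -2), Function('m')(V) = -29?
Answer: Rational(39527, 42) ≈ 941.12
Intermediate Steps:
Function('k')(q, a) = Add(Rational(9, 7), Mul(Rational(1, 7), a)) (Function('k')(q, a) = Add(1, Mul(Rational(-1, 7), Add(Mul(-1, a), -2))) = Add(1, Mul(Rational(-1, 7), Add(-2, Mul(-1, a)))) = Add(1, Add(Rational(2, 7), Mul(Rational(1, 7), a))) = Add(Rational(9, 7), Mul(Rational(1, 7), a)))
Function('w')(x) = Mul(x, Pow(Add(Rational(9, 7), Mul(Rational(8, 7), x)), -1)) (Function('w')(x) = Mul(Rational(1, 2), Mul(Add(x, x), Pow(Add(x, Add(Rational(9, 7), Mul(Rational(1, 7), x))), -1))) = Mul(Rational(1, 2), Mul(Mul(2, x), Pow(Add(Rational(9, 7), Mul(Rational(8, 7), x)), -1))) = Mul(Rational(1, 2), Mul(2, x, Pow(Add(Rational(9, 7), Mul(Rational(8, 7), x)), -1))) = Mul(x, Pow(Add(Rational(9, 7), Mul(Rational(8, 7), x)), -1)))
Function('h')(J) = Mul(Rational(42, 47), Pow(J, 2)) (Function('h')(J) = Mul(Mul(7, -54, Pow(Add(9, Mul(8, -54)), -1)), Pow(J, 2)) = Mul(Mul(7, -54, Pow(Add(9, -432), -1)), Pow(J, 2)) = Mul(Mul(7, -54, Pow(-423, -1)), Pow(J, 2)) = Mul(Mul(7, -54, Rational(-1, 423)), Pow(J, 2)) = Mul(Rational(42, 47), Pow(J, 2)))
Pow(Function('h')(Pow(Function('m')(42), -1)), -1) = Pow(Mul(Rational(42, 47), Pow(Pow(-29, -1), 2)), -1) = Pow(Mul(Rational(42, 47), Pow(Rational(-1, 29), 2)), -1) = Pow(Mul(Rational(42, 47), Rational(1, 841)), -1) = Pow(Rational(42, 39527), -1) = Rational(39527, 42)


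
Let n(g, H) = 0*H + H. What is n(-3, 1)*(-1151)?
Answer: -1151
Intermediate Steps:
n(g, H) = H (n(g, H) = 0 + H = H)
n(-3, 1)*(-1151) = 1*(-1151) = -1151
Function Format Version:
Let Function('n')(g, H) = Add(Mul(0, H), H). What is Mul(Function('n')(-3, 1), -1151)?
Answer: -1151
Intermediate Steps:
Function('n')(g, H) = H (Function('n')(g, H) = Add(0, H) = H)
Mul(Function('n')(-3, 1), -1151) = Mul(1, -1151) = -1151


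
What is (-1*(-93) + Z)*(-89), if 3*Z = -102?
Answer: -5251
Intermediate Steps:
Z = -34 (Z = (⅓)*(-102) = -34)
(-1*(-93) + Z)*(-89) = (-1*(-93) - 34)*(-89) = (93 - 34)*(-89) = 59*(-89) = -5251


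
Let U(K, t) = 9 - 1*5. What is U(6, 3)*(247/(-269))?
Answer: -988/269 ≈ -3.6729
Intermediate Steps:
U(K, t) = 4 (U(K, t) = 9 - 5 = 4)
U(6, 3)*(247/(-269)) = 4*(247/(-269)) = 4*(247*(-1/269)) = 4*(-247/269) = -988/269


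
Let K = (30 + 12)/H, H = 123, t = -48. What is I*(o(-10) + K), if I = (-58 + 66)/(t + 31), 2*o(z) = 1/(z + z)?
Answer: -519/3485 ≈ -0.14892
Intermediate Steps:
K = 14/41 (K = (30 + 12)/123 = 42*(1/123) = 14/41 ≈ 0.34146)
o(z) = 1/(4*z) (o(z) = 1/(2*(z + z)) = 1/(2*((2*z))) = (1/(2*z))/2 = 1/(4*z))
I = -8/17 (I = (-58 + 66)/(-48 + 31) = 8/(-17) = 8*(-1/17) = -8/17 ≈ -0.47059)
I*(o(-10) + K) = -8*((1/4)/(-10) + 14/41)/17 = -8*((1/4)*(-1/10) + 14/41)/17 = -8*(-1/40 + 14/41)/17 = -8/17*519/1640 = -519/3485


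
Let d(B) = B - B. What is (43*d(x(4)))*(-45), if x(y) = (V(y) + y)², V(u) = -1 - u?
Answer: 0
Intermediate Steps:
x(y) = 1 (x(y) = ((-1 - y) + y)² = (-1)² = 1)
d(B) = 0
(43*d(x(4)))*(-45) = (43*0)*(-45) = 0*(-45) = 0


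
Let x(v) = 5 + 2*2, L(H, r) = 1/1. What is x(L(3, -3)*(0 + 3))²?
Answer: 81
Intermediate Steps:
L(H, r) = 1 (L(H, r) = 1*1 = 1)
x(v) = 9 (x(v) = 5 + 4 = 9)
x(L(3, -3)*(0 + 3))² = 9² = 81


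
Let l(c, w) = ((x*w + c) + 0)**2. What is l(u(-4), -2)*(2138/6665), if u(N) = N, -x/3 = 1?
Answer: 8552/6665 ≈ 1.2831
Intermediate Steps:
x = -3 (x = -3*1 = -3)
l(c, w) = (c - 3*w)**2 (l(c, w) = ((-3*w + c) + 0)**2 = ((c - 3*w) + 0)**2 = (c - 3*w)**2)
l(u(-4), -2)*(2138/6665) = (-4 - 3*(-2))**2*(2138/6665) = (-4 + 6)**2*(2138*(1/6665)) = 2**2*(2138/6665) = 4*(2138/6665) = 8552/6665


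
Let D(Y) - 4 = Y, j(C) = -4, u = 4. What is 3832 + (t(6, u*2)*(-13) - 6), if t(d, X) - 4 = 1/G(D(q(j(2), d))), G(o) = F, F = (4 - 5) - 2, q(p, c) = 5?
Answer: 11335/3 ≈ 3778.3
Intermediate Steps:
D(Y) = 4 + Y
F = -3 (F = -1 - 2 = -3)
G(o) = -3
t(d, X) = 11/3 (t(d, X) = 4 + 1/(-3) = 4 - ⅓ = 11/3)
3832 + (t(6, u*2)*(-13) - 6) = 3832 + ((11/3)*(-13) - 6) = 3832 + (-143/3 - 6) = 3832 - 161/3 = 11335/3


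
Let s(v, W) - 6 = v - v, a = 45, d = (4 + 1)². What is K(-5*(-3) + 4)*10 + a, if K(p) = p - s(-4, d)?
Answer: 175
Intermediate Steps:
d = 25 (d = 5² = 25)
s(v, W) = 6 (s(v, W) = 6 + (v - v) = 6 + 0 = 6)
K(p) = -6 + p (K(p) = p - 1*6 = p - 6 = -6 + p)
K(-5*(-3) + 4)*10 + a = (-6 + (-5*(-3) + 4))*10 + 45 = (-6 + (15 + 4))*10 + 45 = (-6 + 19)*10 + 45 = 13*10 + 45 = 130 + 45 = 175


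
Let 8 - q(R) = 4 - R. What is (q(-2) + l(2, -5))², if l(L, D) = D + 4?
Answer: 1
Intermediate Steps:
q(R) = 4 + R (q(R) = 8 - (4 - R) = 8 + (-4 + R) = 4 + R)
l(L, D) = 4 + D
(q(-2) + l(2, -5))² = ((4 - 2) + (4 - 5))² = (2 - 1)² = 1² = 1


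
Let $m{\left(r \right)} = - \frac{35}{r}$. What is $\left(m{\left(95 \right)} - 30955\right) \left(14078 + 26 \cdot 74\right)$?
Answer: $- \frac{9411608304}{19} \approx -4.9535 \cdot 10^{8}$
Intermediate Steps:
$\left(m{\left(95 \right)} - 30955\right) \left(14078 + 26 \cdot 74\right) = \left(- \frac{35}{95} - 30955\right) \left(14078 + 26 \cdot 74\right) = \left(\left(-35\right) \frac{1}{95} - 30955\right) \left(14078 + 1924\right) = \left(- \frac{7}{19} - 30955\right) 16002 = \left(- \frac{588152}{19}\right) 16002 = - \frac{9411608304}{19}$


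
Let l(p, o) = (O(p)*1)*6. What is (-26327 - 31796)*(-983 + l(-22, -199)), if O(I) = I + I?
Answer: 72479381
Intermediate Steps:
O(I) = 2*I
l(p, o) = 12*p (l(p, o) = ((2*p)*1)*6 = (2*p)*6 = 12*p)
(-26327 - 31796)*(-983 + l(-22, -199)) = (-26327 - 31796)*(-983 + 12*(-22)) = -58123*(-983 - 264) = -58123*(-1247) = 72479381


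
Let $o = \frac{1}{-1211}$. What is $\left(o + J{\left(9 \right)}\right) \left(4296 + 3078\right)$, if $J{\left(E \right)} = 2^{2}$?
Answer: $\frac{35712282}{1211} \approx 29490.0$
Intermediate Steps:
$J{\left(E \right)} = 4$
$o = - \frac{1}{1211} \approx -0.00082576$
$\left(o + J{\left(9 \right)}\right) \left(4296 + 3078\right) = \left(- \frac{1}{1211} + 4\right) \left(4296 + 3078\right) = \frac{4843}{1211} \cdot 7374 = \frac{35712282}{1211}$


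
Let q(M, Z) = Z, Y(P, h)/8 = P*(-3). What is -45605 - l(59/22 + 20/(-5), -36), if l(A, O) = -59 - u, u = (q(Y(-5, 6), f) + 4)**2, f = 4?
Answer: -45482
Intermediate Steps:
Y(P, h) = -24*P (Y(P, h) = 8*(P*(-3)) = 8*(-3*P) = -24*P)
u = 64 (u = (4 + 4)**2 = 8**2 = 64)
l(A, O) = -123 (l(A, O) = -59 - 1*64 = -59 - 64 = -123)
-45605 - l(59/22 + 20/(-5), -36) = -45605 - 1*(-123) = -45605 + 123 = -45482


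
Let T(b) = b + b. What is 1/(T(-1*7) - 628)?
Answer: -1/642 ≈ -0.0015576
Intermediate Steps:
T(b) = 2*b
1/(T(-1*7) - 628) = 1/(2*(-1*7) - 628) = 1/(2*(-7) - 628) = 1/(-14 - 628) = 1/(-642) = -1/642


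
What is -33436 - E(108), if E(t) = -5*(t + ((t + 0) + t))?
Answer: -31816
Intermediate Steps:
E(t) = -15*t (E(t) = -5*(t + (t + t)) = -5*(t + 2*t) = -15*t)
-33436 - E(108) = -33436 - (-15)*108 = -33436 - 1*(-1620) = -33436 + 1620 = -31816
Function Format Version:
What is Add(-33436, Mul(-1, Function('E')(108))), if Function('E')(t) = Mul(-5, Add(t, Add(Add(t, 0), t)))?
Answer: -31816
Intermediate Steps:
Function('E')(t) = Mul(-15, t) (Function('E')(t) = Mul(-5, Add(t, Add(t, t))) = Mul(-5, Add(t, Mul(2, t))) = Mul(-5, Mul(3, t)) = Mul(-15, t))
Add(-33436, Mul(-1, Function('E')(108))) = Add(-33436, Mul(-1, Mul(-15, 108))) = Add(-33436, Mul(-1, -1620)) = Add(-33436, 1620) = -31816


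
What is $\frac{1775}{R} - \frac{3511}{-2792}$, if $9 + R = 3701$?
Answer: $\frac{63093}{36296} \approx 1.7383$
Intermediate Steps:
$R = 3692$ ($R = -9 + 3701 = 3692$)
$\frac{1775}{R} - \frac{3511}{-2792} = \frac{1775}{3692} - \frac{3511}{-2792} = 1775 \cdot \frac{1}{3692} - - \frac{3511}{2792} = \frac{25}{52} + \frac{3511}{2792} = \frac{63093}{36296}$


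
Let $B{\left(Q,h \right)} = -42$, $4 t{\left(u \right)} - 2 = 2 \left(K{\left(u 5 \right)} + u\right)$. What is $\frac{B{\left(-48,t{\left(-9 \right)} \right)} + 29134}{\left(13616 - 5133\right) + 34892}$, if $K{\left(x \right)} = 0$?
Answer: $\frac{29092}{43375} \approx 0.67071$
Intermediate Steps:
$t{\left(u \right)} = \frac{1}{2} + \frac{u}{2}$ ($t{\left(u \right)} = \frac{1}{2} + \frac{2 \left(0 + u\right)}{4} = \frac{1}{2} + \frac{2 u}{4} = \frac{1}{2} + \frac{u}{2}$)
$\frac{B{\left(-48,t{\left(-9 \right)} \right)} + 29134}{\left(13616 - 5133\right) + 34892} = \frac{-42 + 29134}{\left(13616 - 5133\right) + 34892} = \frac{29092}{8483 + 34892} = \frac{29092}{43375}$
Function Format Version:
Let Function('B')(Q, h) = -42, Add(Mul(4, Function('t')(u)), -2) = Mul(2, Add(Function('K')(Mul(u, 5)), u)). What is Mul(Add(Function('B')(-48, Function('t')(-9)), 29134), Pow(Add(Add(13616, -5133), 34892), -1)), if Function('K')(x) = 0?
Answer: Rational(29092, 43375) ≈ 0.67071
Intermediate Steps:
Function('t')(u) = Add(Rational(1, 2), Mul(Rational(1, 2), u)) (Function('t')(u) = Add(Rational(1, 2), Mul(Rational(1, 4), Mul(2, Add(0, u)))) = Add(Rational(1, 2), Mul(Rational(1, 4), Mul(2, u))) = Add(Rational(1, 2), Mul(Rational(1, 2), u)))
Mul(Add(Function('B')(-48, Function('t')(-9)), 29134), Pow(Add(Add(13616, -5133), 34892), -1)) = Mul(Add(-42, 29134), Pow(Add(Add(13616, -5133), 34892), -1)) = Mul(29092, Pow(Add(8483, 34892), -1)) = Mul(29092, Pow(43375, -1)) = Mul(29092, Rational(1, 43375)) = Rational(29092, 43375)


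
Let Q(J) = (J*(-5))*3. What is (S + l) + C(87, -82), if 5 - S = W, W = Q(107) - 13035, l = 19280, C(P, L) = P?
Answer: 34012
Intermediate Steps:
Q(J) = -15*J (Q(J) = -5*J*3 = -15*J)
W = -14640 (W = -15*107 - 13035 = -1605 - 13035 = -14640)
S = 14645 (S = 5 - 1*(-14640) = 5 + 14640 = 14645)
(S + l) + C(87, -82) = (14645 + 19280) + 87 = 33925 + 87 = 34012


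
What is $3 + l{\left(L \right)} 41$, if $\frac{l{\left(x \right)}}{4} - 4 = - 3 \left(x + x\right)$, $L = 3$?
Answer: $-2293$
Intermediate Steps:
$l{\left(x \right)} = 16 - 24 x$ ($l{\left(x \right)} = 16 + 4 \left(- 3 \left(x + x\right)\right) = 16 + 4 \left(- 3 \cdot 2 x\right) = 16 + 4 \left(- 6 x\right) = 16 - 24 x$)
$3 + l{\left(L \right)} 41 = 3 + \left(16 - 72\right) 41 = 3 - 2296 = -2293$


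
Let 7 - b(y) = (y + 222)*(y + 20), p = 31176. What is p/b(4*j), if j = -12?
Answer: 31176/4879 ≈ 6.3898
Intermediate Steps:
b(y) = 7 - (20 + y)*(222 + y) (b(y) = 7 - (y + 222)*(y + 20) = 7 - (222 + y)*(20 + y) = 7 - (20 + y)*(222 + y))
p/b(4*j) = 31176/(-4433 - (4*(-12))² - 968*(-12)) = 31176/(-4433 - 1*(-48)² - 242*(-48)) = 31176/(-4433 - 1*2304 + 11616) = 31176/(-4433 - 2304 + 11616) = 31176/4879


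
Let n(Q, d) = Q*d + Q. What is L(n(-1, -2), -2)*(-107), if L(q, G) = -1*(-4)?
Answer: -428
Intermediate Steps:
n(Q, d) = Q + Q*d
L(q, G) = 4
L(n(-1, -2), -2)*(-107) = 4*(-107) = -428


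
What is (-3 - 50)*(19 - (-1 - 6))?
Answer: -1378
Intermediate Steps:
(-3 - 50)*(19 - (-1 - 6)) = -53*(19 - 1*(-7)) = -53*(19 + 7) = -53*26 = -1378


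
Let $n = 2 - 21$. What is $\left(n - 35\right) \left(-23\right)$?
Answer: $1242$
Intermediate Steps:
$n = -19$ ($n = 2 - 21 = -19$)
$\left(n - 35\right) \left(-23\right) = \left(-19 - 35\right) \left(-23\right) = \left(-54\right) \left(-23\right) = 1242$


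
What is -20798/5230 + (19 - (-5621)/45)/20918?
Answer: -195434959/49230513 ≈ -3.9698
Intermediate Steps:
-20798/5230 + (19 - (-5621)/45)/20918 = -20798*1/5230 + (19 - (-5621)/45)*(1/20918) = -10399/2615 + (19 - 73*(-77/45))*(1/20918) = -10399/2615 + (19 + 5621/45)*(1/20918) = -10399/2615 + (6476/45)*(1/20918) = -10399/2615 + 3238/470655 = -195434959/49230513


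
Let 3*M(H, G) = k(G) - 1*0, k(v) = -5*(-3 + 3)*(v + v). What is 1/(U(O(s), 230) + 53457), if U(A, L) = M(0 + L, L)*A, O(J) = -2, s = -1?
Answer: 1/53457 ≈ 1.8707e-5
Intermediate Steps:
k(v) = 0 (k(v) = -0*2*v = -5*0 = 0)
M(H, G) = 0 (M(H, G) = (0 - 1*0)/3 = (0 + 0)/3 = (⅓)*0 = 0)
U(A, L) = 0 (U(A, L) = 0*A = 0)
1/(U(O(s), 230) + 53457) = 1/(0 + 53457) = 1/53457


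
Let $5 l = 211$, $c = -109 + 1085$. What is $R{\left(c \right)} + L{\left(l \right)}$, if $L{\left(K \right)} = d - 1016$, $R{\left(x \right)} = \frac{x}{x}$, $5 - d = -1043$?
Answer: $33$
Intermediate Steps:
$c = 976$
$l = \frac{211}{5}$ ($l = \frac{1}{5} \cdot 211 = \frac{211}{5} \approx 42.2$)
$d = 1048$ ($d = 5 - -1043 = 5 + 1043 = 1048$)
$R{\left(x \right)} = 1$
$L{\left(K \right)} = 32$ ($L{\left(K \right)} = 1048 - 1016 = 32$)
$R{\left(c \right)} + L{\left(l \right)} = 1 + 32 = 33$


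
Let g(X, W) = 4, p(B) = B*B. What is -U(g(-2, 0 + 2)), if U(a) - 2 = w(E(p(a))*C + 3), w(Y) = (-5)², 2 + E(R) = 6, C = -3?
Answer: -27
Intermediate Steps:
p(B) = B²
E(R) = 4 (E(R) = -2 + 6 = 4)
w(Y) = 25
U(a) = 27 (U(a) = 2 + 25 = 27)
-U(g(-2, 0 + 2)) = -1*27 = -27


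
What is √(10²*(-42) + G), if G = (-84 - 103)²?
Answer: √30769 ≈ 175.41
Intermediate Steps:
G = 34969 (G = (-187)² = 34969)
√(10²*(-42) + G) = √(10²*(-42) + 34969) = √(100*(-42) + 34969) = √(-4200 + 34969) = √30769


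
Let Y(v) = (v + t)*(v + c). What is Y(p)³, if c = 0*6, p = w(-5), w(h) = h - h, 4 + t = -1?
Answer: 0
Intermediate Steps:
t = -5 (t = -4 - 1 = -5)
w(h) = 0
p = 0
c = 0
Y(v) = v*(-5 + v) (Y(v) = (v - 5)*(v + 0) = (-5 + v)*v = v*(-5 + v))
Y(p)³ = (0*(-5 + 0))³ = (0*(-5))³ = 0³ = 0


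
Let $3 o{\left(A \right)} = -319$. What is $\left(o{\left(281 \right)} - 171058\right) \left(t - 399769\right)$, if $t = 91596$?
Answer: $\frac{158244678289}{3} \approx 5.2748 \cdot 10^{10}$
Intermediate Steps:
$o{\left(A \right)} = - \frac{319}{3}$ ($o{\left(A \right)} = \frac{1}{3} \left(-319\right) = - \frac{319}{3}$)
$\left(o{\left(281 \right)} - 171058\right) \left(t - 399769\right) = \left(- \frac{319}{3} - 171058\right) \left(91596 - 399769\right) = \left(- \frac{513493}{3}\right) \left(-308173\right) = \frac{158244678289}{3}$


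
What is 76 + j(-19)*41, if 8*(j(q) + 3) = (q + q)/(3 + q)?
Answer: -2229/64 ≈ -34.828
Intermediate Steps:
j(q) = -3 + q/(4*(3 + q)) (j(q) = -3 + ((q + q)/(3 + q))/8 = -3 + ((2*q)/(3 + q))/8 = -3 + (2*q/(3 + q))/8 = -3 + q/(4*(3 + q)))
76 + j(-19)*41 = 76 + ((-36 - 11*(-19))/(4*(3 - 19)))*41 = 76 + ((¼)*(-36 + 209)/(-16))*41 = 76 + ((¼)*(-1/16)*173)*41 = 76 - 173/64*41 = 76 - 7093/64 = -2229/64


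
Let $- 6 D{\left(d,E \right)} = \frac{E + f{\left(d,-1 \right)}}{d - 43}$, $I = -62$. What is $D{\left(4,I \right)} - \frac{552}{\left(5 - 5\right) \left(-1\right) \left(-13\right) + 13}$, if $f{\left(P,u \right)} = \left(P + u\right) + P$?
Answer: $- \frac{9991}{234} \approx -42.697$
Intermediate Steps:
$f{\left(P,u \right)} = u + 2 P$
$D{\left(d,E \right)} = - \frac{-1 + E + 2 d}{6 \left(-43 + d\right)}$ ($D{\left(d,E \right)} = - \frac{\left(E + \left(-1 + 2 d\right)\right) \frac{1}{d - 43}}{6} = - \frac{\left(-1 + E + 2 d\right) \frac{1}{-43 + d}}{6} = - \frac{\frac{1}{-43 + d} \left(-1 + E + 2 d\right)}{6} = - \frac{-1 + E + 2 d}{6 \left(-43 + d\right)}$)
$D{\left(4,I \right)} - \frac{552}{\left(5 - 5\right) \left(-1\right) \left(-13\right) + 13} = \frac{1 - -62 - 8}{6 \left(-43 + 4\right)} - \frac{552}{\left(5 - 5\right) \left(-1\right) \left(-13\right) + 13} = \frac{1 + 62 - 8}{6 \left(-39\right)} - \frac{552}{0 \left(-1\right) \left(-13\right) + 13} = \frac{1}{6} \left(- \frac{1}{39}\right) 55 - \frac{552}{0 \left(-13\right) + 13} = - \frac{55}{234} - \frac{552}{0 + 13} = - \frac{55}{234} - \frac{552}{13} = - \frac{9991}{234}$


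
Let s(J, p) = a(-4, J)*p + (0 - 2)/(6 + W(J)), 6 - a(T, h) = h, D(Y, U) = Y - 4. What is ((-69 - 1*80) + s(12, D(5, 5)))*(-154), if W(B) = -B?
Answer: 71456/3 ≈ 23819.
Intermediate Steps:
D(Y, U) = -4 + Y
a(T, h) = 6 - h
s(J, p) = -2/(6 - J) + p*(6 - J) (s(J, p) = (6 - J)*p + (0 - 2)/(6 - J) = p*(6 - J) - 2/(6 - J) = -2/(6 - J) + p*(6 - J))
((-69 - 1*80) + s(12, D(5, 5)))*(-154) = ((-69 - 1*80) + (2 + 6*(-4 + 5)*(-6 + 12) - 1*12*(-4 + 5)*(-6 + 12))/(-6 + 12))*(-154) = ((-69 - 80) + (2 + 6*1*6 - 1*12*1*6)/6)*(-154) = (-149 + (2 + 36 - 72)/6)*(-154) = (-149 + (⅙)*(-34))*(-154) = (-149 - 17/3)*(-154) = -464/3*(-154) = 71456/3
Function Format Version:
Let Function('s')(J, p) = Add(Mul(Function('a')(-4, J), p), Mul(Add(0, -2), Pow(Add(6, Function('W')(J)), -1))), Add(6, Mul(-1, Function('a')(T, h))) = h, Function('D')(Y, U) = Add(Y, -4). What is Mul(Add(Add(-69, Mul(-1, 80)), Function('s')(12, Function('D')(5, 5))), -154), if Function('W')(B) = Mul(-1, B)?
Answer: Rational(71456, 3) ≈ 23819.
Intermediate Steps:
Function('D')(Y, U) = Add(-4, Y)
Function('a')(T, h) = Add(6, Mul(-1, h))
Function('s')(J, p) = Add(Mul(-2, Pow(Add(6, Mul(-1, J)), -1)), Mul(p, Add(6, Mul(-1, J)))) (Function('s')(J, p) = Add(Mul(Add(6, Mul(-1, J)), p), Mul(Add(0, -2), Pow(Add(6, Mul(-1, J)), -1))) = Add(Mul(p, Add(6, Mul(-1, J))), Mul(-2, Pow(Add(6, Mul(-1, J)), -1))) = Add(Mul(-2, Pow(Add(6, Mul(-1, J)), -1)), Mul(p, Add(6, Mul(-1, J)))))
Mul(Add(Add(-69, Mul(-1, 80)), Function('s')(12, Function('D')(5, 5))), -154) = Mul(Add(Add(-69, Mul(-1, 80)), Mul(Pow(Add(-6, 12), -1), Add(2, Mul(6, Add(-4, 5), Add(-6, 12)), Mul(-1, 12, Add(-4, 5), Add(-6, 12))))), -154) = Mul(Add(Add(-69, -80), Mul(Pow(6, -1), Add(2, Mul(6, 1, 6), Mul(-1, 12, 1, 6)))), -154) = Mul(Add(-149, Mul(Rational(1, 6), Add(2, 36, -72))), -154) = Mul(Add(-149, Mul(Rational(1, 6), -34)), -154) = Mul(Add(-149, Rational(-17, 3)), -154) = Mul(Rational(-464, 3), -154) = Rational(71456, 3)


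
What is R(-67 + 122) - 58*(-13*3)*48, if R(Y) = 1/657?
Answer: 71334433/657 ≈ 1.0858e+5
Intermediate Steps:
R(Y) = 1/657
R(-67 + 122) - 58*(-13*3)*48 = 1/657 - 58*(-13*3)*48 = 1/657 - 58*(-39)*48 = 1/657 - (-2262)*48 = 1/657 - 1*(-108576) = 1/657 + 108576 = 71334433/657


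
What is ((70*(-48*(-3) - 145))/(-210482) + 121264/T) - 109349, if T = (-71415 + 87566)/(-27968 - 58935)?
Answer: -1294916950552646/1699747391 ≈ -7.6183e+5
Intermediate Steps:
T = -16151/86903 (T = 16151/(-86903) = 16151*(-1/86903) = -16151/86903 ≈ -0.18585)
((70*(-48*(-3) - 145))/(-210482) + 121264/T) - 109349 = ((70*(-48*(-3) - 145))/(-210482) + 121264/(-16151/86903)) - 109349 = ((70*(144 - 145))*(-1/210482) + 121264*(-86903/16151)) - 109349 = ((70*(-1))*(-1/210482) - 10538205392/16151) - 109349 = (-70*(-1/210482) - 10538205392/16151) - 109349 = (35/105241 - 10538205392/16151) - 109349 = -1109051273094187/1699747391 - 109349 = -1294916950552646/1699747391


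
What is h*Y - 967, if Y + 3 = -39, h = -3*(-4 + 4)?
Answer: -967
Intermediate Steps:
h = 0 (h = -3*0 = 0)
Y = -42 (Y = -3 - 39 = -42)
h*Y - 967 = 0*(-42) - 967 = 0 - 967 = -967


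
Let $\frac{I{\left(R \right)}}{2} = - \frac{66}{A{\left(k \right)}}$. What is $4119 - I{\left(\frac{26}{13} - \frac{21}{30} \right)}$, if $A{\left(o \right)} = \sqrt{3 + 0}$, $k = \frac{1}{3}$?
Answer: $4119 + 44 \sqrt{3} \approx 4195.2$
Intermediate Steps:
$k = \frac{1}{3} \approx 0.33333$
$A{\left(o \right)} = \sqrt{3}$
$I{\left(R \right)} = - 44 \sqrt{3}$ ($I{\left(R \right)} = 2 \left(- \frac{66}{\sqrt{3}}\right) = 2 \left(- 66 \frac{\sqrt{3}}{3}\right) = 2 \left(- 22 \sqrt{3}\right) = - 44 \sqrt{3}$)
$4119 - I{\left(\frac{26}{13} - \frac{21}{30} \right)} = 4119 - - 44 \sqrt{3} = 4119 + 44 \sqrt{3}$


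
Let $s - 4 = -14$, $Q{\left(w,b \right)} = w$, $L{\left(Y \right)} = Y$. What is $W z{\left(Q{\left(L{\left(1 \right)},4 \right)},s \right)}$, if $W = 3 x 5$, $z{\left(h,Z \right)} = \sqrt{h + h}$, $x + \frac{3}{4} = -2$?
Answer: $- \frac{165 \sqrt{2}}{4} \approx -58.336$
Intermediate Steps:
$x = - \frac{11}{4}$ ($x = - \frac{3}{4} - 2 = - \frac{11}{4} \approx -2.75$)
$s = -10$ ($s = 4 - 14 = -10$)
$z{\left(h,Z \right)} = \sqrt{2} \sqrt{h}$ ($z{\left(h,Z \right)} = \sqrt{2 h} = \sqrt{2} \sqrt{h}$)
$W = - \frac{165}{4}$ ($W = 3 \left(- \frac{11}{4}\right) 5 = \left(- \frac{33}{4}\right) 5 = - \frac{165}{4} \approx -41.25$)
$W z{\left(Q{\left(L{\left(1 \right)},4 \right)},s \right)} = - \frac{165 \sqrt{2} \sqrt{1}}{4} = - \frac{165 \sqrt{2} \cdot 1}{4} = - \frac{165 \sqrt{2}}{4}$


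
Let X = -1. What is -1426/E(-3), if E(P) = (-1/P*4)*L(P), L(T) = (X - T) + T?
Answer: 2139/2 ≈ 1069.5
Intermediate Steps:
L(T) = -1 (L(T) = (-1 - T) + T = -1)
E(P) = 4/P (E(P) = (-1/P*4)*(-1) = -4/P*(-1) = 4/P)
-1426/E(-3) = -1426/(4/(-3)) = -1426/(4*(-⅓)) = -1426/(-4/3) = -1426*(-¾) = 2139/2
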